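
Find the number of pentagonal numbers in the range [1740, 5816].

28

The n-th pentagonal number is n(3n−1)/2.
Smallest index with value ≥ 1740: n = 35 (giving 1820).
Largest index with value ≤ 5816: n = 62 (giving 5735).
Indices 35 through 62: 28 terms.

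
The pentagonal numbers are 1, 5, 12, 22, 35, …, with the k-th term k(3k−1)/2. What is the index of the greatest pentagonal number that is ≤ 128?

9

Solve n(3n−1)/2 ≤ 128 for integer n.
n = 9 gives 117 ≤ 128, while n = 10 gives 145 > 128; so the answer is index 9.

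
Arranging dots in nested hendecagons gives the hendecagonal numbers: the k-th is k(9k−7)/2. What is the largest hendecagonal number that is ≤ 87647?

Solve n(9n−7)/2 ≤ 87647 for integer n.
n = 139 gives 86458 ≤ 87647, while n = 140 gives 87710 > 87647; so the answer is 86458.

86458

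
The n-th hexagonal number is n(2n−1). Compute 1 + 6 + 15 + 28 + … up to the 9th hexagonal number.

Σ i(2i−1) = 2Σi² − Σi over i = 1..9.
Σi = 45 and Σi² = 285.
2·285 − 1·45 = 525.

525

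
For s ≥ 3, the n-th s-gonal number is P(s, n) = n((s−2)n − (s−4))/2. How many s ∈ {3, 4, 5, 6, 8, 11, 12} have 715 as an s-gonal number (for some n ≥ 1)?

2

s = 3: P(3, 37) = 703 and P(3, 38) = 741; 715 is not s-gonal.
s = 4: P(4, 26) = 676 and P(4, 27) = 729; 715 is not s-gonal.
s = 5: P(5, 22) = 715. ✓
s = 6: P(6, 19) = 703 and P(6, 20) = 780; 715 is not s-gonal.
s = 8: P(8, 15) = 645 and P(8, 16) = 736; 715 is not s-gonal.
s = 11: P(11, 13) = 715. ✓
s = 12: P(12, 12) = 672 and P(12, 13) = 793; 715 is not s-gonal.
Hits: s ∈ {5, 11} → 2.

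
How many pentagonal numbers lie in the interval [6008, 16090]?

The n-th pentagonal number is n(3n−1)/2.
Smallest index with value ≥ 6008: n = 64 (giving 6112).
Largest index with value ≤ 16090: n = 103 (giving 15862).
Indices 64 through 103: 40 terms.

40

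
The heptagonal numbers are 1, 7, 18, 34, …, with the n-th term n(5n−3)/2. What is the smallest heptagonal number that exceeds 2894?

3010

Solve n(5n−3)/2 > 2894 for integer n.
The largest n with value ≤ 2894 is 34 (since 2839 ≤ 2894 < 3010), so the first above is n = 35, value 3010.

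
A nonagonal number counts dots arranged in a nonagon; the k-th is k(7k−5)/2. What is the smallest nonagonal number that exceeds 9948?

Solve n(7n−5)/2 > 9948 for integer n.
The largest n with value ≤ 9948 is 53 (since 9699 ≤ 9948 < 10071), so the first above is n = 54, value 10071.

10071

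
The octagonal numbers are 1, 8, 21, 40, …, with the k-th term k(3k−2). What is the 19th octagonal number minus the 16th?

309

19·(3·19 − 2) = 1045 and 16·(3·16 − 2) = 736.
Difference: 1045 − 736 = 309.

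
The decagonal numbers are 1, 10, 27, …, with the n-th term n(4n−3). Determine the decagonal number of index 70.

19390

The 70th decagonal number is n(4n−3) with n = 70.
70·(4·70 − 3) = 70·277 = 19390.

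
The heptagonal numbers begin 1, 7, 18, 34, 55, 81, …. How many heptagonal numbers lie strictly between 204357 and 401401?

The n-th heptagonal number is n(5n−3)/2.
Smallest index with value > 204357: n = 287 (giving 205492).
Largest index with value < 401401: n = 400 (giving 399400).
Indices 287 through 400: 114 terms.

114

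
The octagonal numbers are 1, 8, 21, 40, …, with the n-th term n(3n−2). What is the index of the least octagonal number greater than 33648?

107

Solve n(3n−2) > 33648 for integer n.
The largest n with value ≤ 33648 is 106 (since 33496 ≤ 33648 < 34133), so the first above is n = 107, value 34133.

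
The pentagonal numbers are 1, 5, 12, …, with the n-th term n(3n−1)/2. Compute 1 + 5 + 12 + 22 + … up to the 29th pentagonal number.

Σ i(3i−1)/2 = (3Σi² − Σi) / 2 over i = 1..29.
Σi = 435 and Σi² = 8555.
(3·8555 − 1·435) / 2 = 25230/2 = 12615.

12615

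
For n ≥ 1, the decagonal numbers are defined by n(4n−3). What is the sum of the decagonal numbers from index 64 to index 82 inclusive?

403123

Σ i(4i−3) = 4Σi² − 3Σi over i = 64..82.
Σi = 3403 − 2016 = 1387 and Σi² = 187165 − 85344 = 101821.
4·101821 − 3·1387 = 403123.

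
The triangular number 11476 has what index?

Set n(n+1)/2 = 11476, giving n² + n − 22952 = 0.
The discriminant is 1 + 8·11476 = 91809, and √91809 = 303.
So n = (-1 + 303) / 2 = 302/2 = 151.
Check: 151·152/2 = 11476. ✓

151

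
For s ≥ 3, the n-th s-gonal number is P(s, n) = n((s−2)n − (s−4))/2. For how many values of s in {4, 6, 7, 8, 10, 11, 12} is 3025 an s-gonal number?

s = 4: P(4, 55) = 3025. ✓
s = 6: P(6, 39) = 3003 and P(6, 40) = 3160; 3025 is not s-gonal.
s = 7: P(7, 35) = 3010 and P(7, 36) = 3186; 3025 is not s-gonal.
s = 8: P(8, 32) = 3008 and P(8, 33) = 3201; 3025 is not s-gonal.
s = 10: P(10, 27) = 2835 and P(10, 28) = 3052; 3025 is not s-gonal.
s = 11: P(11, 26) = 2951 and P(11, 27) = 3186; 3025 is not s-gonal.
s = 12: P(12, 25) = 3025. ✓
Hits: s ∈ {4, 12} → 2.

2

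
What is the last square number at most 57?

49

Solve n² ≤ 57 for integer n.
n = 7 gives 49 ≤ 57, while n = 8 gives 64 > 57; so the answer is 49.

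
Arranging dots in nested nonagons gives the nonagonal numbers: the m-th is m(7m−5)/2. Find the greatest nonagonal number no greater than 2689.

2674

Solve n(7n−5)/2 ≤ 2689 for integer n.
n = 28 gives 2674 ≤ 2689, while n = 29 gives 2871 > 2689; so the answer is 2674.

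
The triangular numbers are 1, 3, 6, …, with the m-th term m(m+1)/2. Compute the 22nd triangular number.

The 22nd triangular number is n(n+1)/2 with n = 22.
22·23/2 = 506/2 = 253.

253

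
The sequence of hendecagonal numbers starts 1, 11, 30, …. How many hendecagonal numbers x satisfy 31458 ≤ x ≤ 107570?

72

The n-th hendecagonal number is n(9n−7)/2.
Smallest index with value ≥ 31458: n = 84 (giving 31458).
Largest index with value ≤ 107570: n = 155 (giving 107570).
Indices 84 through 155: 72 terms.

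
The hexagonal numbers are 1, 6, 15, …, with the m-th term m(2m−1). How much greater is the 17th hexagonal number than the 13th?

17·(2·17 − 1) = 561 and 13·(2·13 − 1) = 325.
Difference: 561 − 325 = 236.

236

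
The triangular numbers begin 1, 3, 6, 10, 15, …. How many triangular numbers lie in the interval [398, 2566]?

The n-th triangular number is n(n+1)/2.
Smallest index with value ≥ 398: n = 28 (giving 406).
Largest index with value ≤ 2566: n = 71 (giving 2556).
Indices 28 through 71: 44 terms.

44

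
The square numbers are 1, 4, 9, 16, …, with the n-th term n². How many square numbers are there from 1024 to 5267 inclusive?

41

The n-th square number is n².
Smallest index with value ≥ 1024: n = 32 (giving 1024).
Largest index with value ≤ 5267: n = 72 (giving 5184).
Indices 32 through 72: 41 terms.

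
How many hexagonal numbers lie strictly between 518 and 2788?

The n-th hexagonal number is n(2n−1).
Smallest index with value > 518: n = 17 (giving 561).
Largest index with value < 2788: n = 37 (giving 2701).
Indices 17 through 37: 21 terms.

21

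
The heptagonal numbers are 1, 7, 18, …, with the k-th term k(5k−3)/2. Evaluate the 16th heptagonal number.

616

16·(5·16 − 3)/2 = 16·77/2 = 616.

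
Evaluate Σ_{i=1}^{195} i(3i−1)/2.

3726450

Σ i(3i−1)/2 = (3Σi² − Σi) / 2 over i = 1..195.
Σi = 19110 and Σi² = 2490670.
(3·2490670 − 1·19110) / 2 = 7452900/2 = 3726450.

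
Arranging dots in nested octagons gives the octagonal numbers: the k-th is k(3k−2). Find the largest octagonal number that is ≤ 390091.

388080

Solve n(3n−2) ≤ 390091 for integer n.
n = 360 gives 388080 ≤ 390091, while n = 361 gives 390241 > 390091; so the answer is 388080.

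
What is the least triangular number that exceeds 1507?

Solve n(n+1)/2 > 1507 for integer n.
The largest n with value ≤ 1507 is 54 (since 1485 ≤ 1507 < 1540), so the first above is n = 55, value 1540.

1540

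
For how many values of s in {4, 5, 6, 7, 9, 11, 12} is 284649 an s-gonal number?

s = 4: P(4, 533) = 284089 and P(4, 534) = 285156; 284649 is not s-gonal.
s = 5: P(5, 435) = 283620 and P(5, 436) = 284926; 284649 is not s-gonal.
s = 6: P(6, 377) = 283881 and P(6, 378) = 285390; 284649 is not s-gonal.
s = 7: P(7, 337) = 283417 and P(7, 338) = 285103; 284649 is not s-gonal.
s = 9: P(9, 285) = 283575 and P(9, 286) = 285571; 284649 is not s-gonal.
s = 11: P(11, 251) = 282626 and P(11, 252) = 284886; 284649 is not s-gonal.
s = 12: P(12, 239) = 284649. ✓
Hits: s ∈ {12} → 1.

1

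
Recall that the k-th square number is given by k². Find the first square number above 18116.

Solve n² > 18116 for integer n.
The largest n with value ≤ 18116 is 134 (since 17956 ≤ 18116 < 18225), so the first above is n = 135, value 18225.

18225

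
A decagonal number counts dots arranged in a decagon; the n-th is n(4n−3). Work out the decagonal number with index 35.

4795

The 35th decagonal number is n(4n−3) with n = 35.
35·(4·35 − 3) = 35·137 = 4795.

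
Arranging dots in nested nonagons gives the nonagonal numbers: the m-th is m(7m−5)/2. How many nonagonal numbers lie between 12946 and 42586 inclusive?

49

The n-th nonagonal number is n(7n−5)/2.
Smallest index with value ≥ 12946: n = 62 (giving 13299).
Largest index with value ≤ 42586: n = 110 (giving 42075).
Indices 62 through 110: 49 terms.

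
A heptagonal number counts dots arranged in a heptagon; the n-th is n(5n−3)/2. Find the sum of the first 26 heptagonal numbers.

14976

Σ i(5i−3)/2 = (5Σi² − 3Σi) / 2 over i = 1..26.
Σi = 351 and Σi² = 6201.
(5·6201 − 3·351) / 2 = 29952/2 = 14976.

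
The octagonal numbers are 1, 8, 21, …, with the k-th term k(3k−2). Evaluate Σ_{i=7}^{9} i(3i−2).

Σ i(3i−2) = 3Σi² − 2Σi over i = 7..9.
Σi = 45 − 21 = 24 and Σi² = 285 − 91 = 194.
3·194 − 2·24 = 534.

534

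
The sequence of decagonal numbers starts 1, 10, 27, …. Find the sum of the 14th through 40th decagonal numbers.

83097

Σ i(4i−3) = 4Σi² − 3Σi over i = 14..40.
Σi = 820 − 91 = 729 and Σi² = 22140 − 819 = 21321.
4·21321 − 3·729 = 83097.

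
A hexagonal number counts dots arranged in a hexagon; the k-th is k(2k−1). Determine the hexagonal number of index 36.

2556

36·(2·36 − 1) = 36·71 = 2556.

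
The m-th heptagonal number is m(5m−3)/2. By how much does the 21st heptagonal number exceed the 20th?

101

Consecutive heptagonal numbers differ by 5n − 4: here 5·21 − 4 = 101.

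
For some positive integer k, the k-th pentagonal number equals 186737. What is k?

Set n(3n−1)/2 = 186737, giving 3n² − n − 373474 = 0.
So n = (1 + 2117) / 6 = 2118/6 = 353.

353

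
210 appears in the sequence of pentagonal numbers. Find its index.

Set n(3n−1)/2 = 210, giving 3n² − n − 420 = 0.
The discriminant is 1 + 24·210 = 5041, and √5041 = 71.
So n = (1 + 71) / 6 = 72/6 = 12.

12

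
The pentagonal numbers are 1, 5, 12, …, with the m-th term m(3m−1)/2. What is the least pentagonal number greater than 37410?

Solve n(3n−1)/2 > 37410 for integer n.
The largest n with value ≤ 37410 is 158 (since 37367 ≤ 37410 < 37842), so the first above is n = 159, value 37842.

37842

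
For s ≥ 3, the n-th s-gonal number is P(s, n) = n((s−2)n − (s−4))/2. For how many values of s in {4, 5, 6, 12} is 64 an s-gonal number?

s = 4: P(4, 8) = 64. ✓
s = 5: P(5, 6) = 51 and P(5, 7) = 70; 64 is not s-gonal.
s = 6: P(6, 5) = 45 and P(6, 6) = 66; 64 is not s-gonal.
s = 12: P(12, 4) = 64. ✓
Hits: s ∈ {4, 12} → 2.

2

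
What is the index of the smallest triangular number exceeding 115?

15

Solve n(n+1)/2 > 115 for integer n.
The largest n with value ≤ 115 is 14 (since 105 ≤ 115 < 120), so the first above is n = 15, value 120.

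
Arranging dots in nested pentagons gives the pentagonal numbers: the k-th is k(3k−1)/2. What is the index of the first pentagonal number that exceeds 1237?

Solve n(3n−1)/2 > 1237 for integer n.
The largest n with value ≤ 1237 is 28 (since 1162 ≤ 1237 < 1247), so the first above is n = 29, value 1247.

29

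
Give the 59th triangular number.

1770

The 59th triangular number is n(n+1)/2 with n = 59.
59·60/2 = 3540/2 = 1770.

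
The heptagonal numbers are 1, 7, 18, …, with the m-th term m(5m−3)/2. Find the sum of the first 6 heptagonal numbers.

Σ i(5i−3)/2 = (5Σi² − 3Σi) / 2 over i = 1..6.
Σi = 21 and Σi² = 91.
(5·91 − 3·21) / 2 = 392/2 = 196.

196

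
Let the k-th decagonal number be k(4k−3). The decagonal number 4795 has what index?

Set n(4n−3) = 4795, giving 4n² − 3n − 4795 = 0.
So n = (3 + 277) / 8 = 280/8 = 35.

35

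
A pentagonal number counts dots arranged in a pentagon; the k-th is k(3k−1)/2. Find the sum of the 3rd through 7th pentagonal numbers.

190

Σ i(3i−1)/2 = (3Σi² − Σi) / 2 over i = 3..7.
Σi = 28 − 3 = 25 and Σi² = 140 − 5 = 135.
(3·135 − 1·25) / 2 = 380/2 = 190.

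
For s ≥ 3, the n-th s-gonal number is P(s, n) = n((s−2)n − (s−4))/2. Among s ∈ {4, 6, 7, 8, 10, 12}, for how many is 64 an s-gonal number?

s = 4: P(4, 8) = 64. ✓
s = 6: P(6, 5) = 45 and P(6, 6) = 66; 64 is not s-gonal.
s = 7: P(7, 5) = 55 and P(7, 6) = 81; 64 is not s-gonal.
s = 8: P(8, 4) = 40 and P(8, 5) = 65; 64 is not s-gonal.
s = 10: P(10, 4) = 52 and P(10, 5) = 85; 64 is not s-gonal.
s = 12: P(12, 4) = 64. ✓
Hits: s ∈ {4, 12} → 2.

2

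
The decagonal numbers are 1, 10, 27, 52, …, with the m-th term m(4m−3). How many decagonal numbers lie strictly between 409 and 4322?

23

The n-th decagonal number is n(4n−3).
Smallest index with value > 409: n = 11 (giving 451).
Largest index with value < 4322: n = 33 (giving 4257).
Indices 11 through 33: 23 terms.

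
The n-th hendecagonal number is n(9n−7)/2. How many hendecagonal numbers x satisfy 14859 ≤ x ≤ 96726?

The n-th hendecagonal number is n(9n−7)/2.
Smallest index with value ≥ 14859: n = 58 (giving 14935).
Largest index with value ≤ 96726: n = 147 (giving 96726).
Indices 58 through 147: 90 terms.

90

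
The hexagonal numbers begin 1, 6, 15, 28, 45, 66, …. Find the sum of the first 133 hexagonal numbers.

1577247

Σ i(2i−1) = 2Σi² − Σi over i = 1..133.
Σi = 8911 and Σi² = 793079.
2·793079 − 1·8911 = 1577247.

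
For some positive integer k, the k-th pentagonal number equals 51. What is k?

Set n(3n−1)/2 = 51, giving 3n² − n − 102 = 0.
So n = (1 + 35) / 6 = 36/6 = 6.

6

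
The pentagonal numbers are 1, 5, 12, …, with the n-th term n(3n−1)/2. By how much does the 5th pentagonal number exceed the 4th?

Consecutive pentagonal numbers differ by 3n − 2: here 3·5 − 2 = 13.

13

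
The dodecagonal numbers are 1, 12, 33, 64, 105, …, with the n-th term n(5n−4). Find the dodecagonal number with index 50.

12300

The 50th dodecagonal number is n(5n−4) with n = 50.
50·(5·50 − 4) = 50·246 = 12300.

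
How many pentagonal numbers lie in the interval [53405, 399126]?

328

The n-th pentagonal number is n(3n−1)/2.
Smallest index with value ≥ 53405: n = 189 (giving 53487).
Largest index with value ≤ 399126: n = 516 (giving 399126).
Indices 189 through 516: 328 terms.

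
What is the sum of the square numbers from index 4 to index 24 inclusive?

4886

Σ_{i=4}^{24} i² = 4900 − 14 = 4886.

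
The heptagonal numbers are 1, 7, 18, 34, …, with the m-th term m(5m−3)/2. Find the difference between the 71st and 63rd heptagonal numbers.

71·(5·71 − 3)/2 = 12496 and 63·(5·63 − 3)/2 = 9828.
Difference: 12496 − 9828 = 2668.

2668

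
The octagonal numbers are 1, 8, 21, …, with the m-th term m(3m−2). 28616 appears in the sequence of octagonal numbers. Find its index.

98

Set n(3n−2) = 28616, giving 3n² − 2n − 28616 = 0.
So n = (2 + 586) / 6 = 588/6 = 98.
Check: 98·(3·98 − 2) = 28616. ✓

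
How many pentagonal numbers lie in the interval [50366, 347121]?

298

The n-th pentagonal number is n(3n−1)/2.
Smallest index with value ≥ 50366: n = 184 (giving 50692).
Largest index with value ≤ 347121: n = 481 (giving 346801).
Indices 184 through 481: 298 terms.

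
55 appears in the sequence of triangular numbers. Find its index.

10

Set n(n+1)/2 = 55, giving n² + n − 110 = 0.
The discriminant is 1 + 8·55 = 441, and √441 = 21.
So n = (-1 + 21) / 2 = 20/2 = 10.
Check: 10·11/2 = 55. ✓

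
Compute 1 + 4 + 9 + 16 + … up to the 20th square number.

2870

Σ_{i=1}^{20} i² = 20·21·41/6 = 2870.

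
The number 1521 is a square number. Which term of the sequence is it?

We need n² = 1521, so n = √1521 = 39.
Check: 39² = 1521. ✓

39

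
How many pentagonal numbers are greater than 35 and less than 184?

6

The n-th pentagonal number is n(3n−1)/2.
Smallest index with value > 35: n = 6 (giving 51).
Largest index with value < 184: n = 11 (giving 176).
Indices 6 through 11: 6 terms.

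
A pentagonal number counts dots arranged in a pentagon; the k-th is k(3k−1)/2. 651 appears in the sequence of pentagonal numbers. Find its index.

21

Set n(3n−1)/2 = 651, giving 3n² − n − 1302 = 0.
The discriminant is 1 + 24·651 = 15625, and √15625 = 125.
So n = (1 + 125) / 6 = 126/6 = 21.
Check: 21·(3·21 − 1)/2 = 651. ✓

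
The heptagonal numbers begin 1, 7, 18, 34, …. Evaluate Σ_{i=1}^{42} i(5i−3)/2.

62608

Σ i(5i−3)/2 = (5Σi² − 3Σi) / 2 over i = 1..42.
Σi = 903 and Σi² = 25585.
(5·25585 − 3·903) / 2 = 125216/2 = 62608.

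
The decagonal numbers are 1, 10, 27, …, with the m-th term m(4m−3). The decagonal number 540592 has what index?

Set n(4n−3) = 540592, giving 4n² − 3n − 540592 = 0.
The discriminant is 9 + 16·540592 = 8649481, and √8649481 = 2941.
So n = (3 + 2941) / 8 = 2944/8 = 368.

368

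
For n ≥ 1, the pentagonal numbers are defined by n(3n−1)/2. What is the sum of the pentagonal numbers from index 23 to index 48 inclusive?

50882

Σ i(3i−1)/2 = (3Σi² − Σi) / 2 over i = 23..48.
Σi = 1176 − 253 = 923 and Σi² = 38024 − 3795 = 34229.
(3·34229 − 1·923) / 2 = 101764/2 = 50882.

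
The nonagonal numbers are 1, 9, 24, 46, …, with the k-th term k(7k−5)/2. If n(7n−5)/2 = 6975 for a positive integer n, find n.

45

Set n(7n−5)/2 = 6975, giving 7n² − 5n − 13950 = 0.
The discriminant is 25 + 56·6975 = 390625, and √390625 = 625.
So n = (5 + 625) / 14 = 630/14 = 45.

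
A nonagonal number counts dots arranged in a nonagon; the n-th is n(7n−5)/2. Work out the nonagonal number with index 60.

60·(7·60 − 5)/2 = 60·415/2 = 12450.

12450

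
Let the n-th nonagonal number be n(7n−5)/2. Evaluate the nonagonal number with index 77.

20559

77·(7·77 − 5)/2 = 77·534/2 = 77·267 = 20559.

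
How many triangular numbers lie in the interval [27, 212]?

The n-th triangular number is n(n+1)/2.
Smallest index with value ≥ 27: n = 7 (giving 28).
Largest index with value ≤ 212: n = 20 (giving 210).
Indices 7 through 20: 14 terms.

14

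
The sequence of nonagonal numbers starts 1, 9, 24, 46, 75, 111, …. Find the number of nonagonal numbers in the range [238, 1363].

The n-th nonagonal number is n(7n−5)/2.
Smallest index with value ≥ 238: n = 9 (giving 261).
Largest index with value ≤ 1363: n = 20 (giving 1350).
Indices 9 through 20: 12 terms.

12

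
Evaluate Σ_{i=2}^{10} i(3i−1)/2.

Σ i(3i−1)/2 = (3Σi² − Σi) / 2 over i = 2..10.
Σi = 55 − 1 = 54 and Σi² = 385 − 1 = 384.
(3·384 − 1·54) / 2 = 1098/2 = 549.

549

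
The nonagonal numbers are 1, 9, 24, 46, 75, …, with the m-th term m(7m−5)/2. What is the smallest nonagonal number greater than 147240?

Solve n(7n−5)/2 > 147240 for integer n.
The largest n with value ≤ 147240 is 205 (since 146575 ≤ 147240 < 148011), so the first above is n = 206, value 148011.

148011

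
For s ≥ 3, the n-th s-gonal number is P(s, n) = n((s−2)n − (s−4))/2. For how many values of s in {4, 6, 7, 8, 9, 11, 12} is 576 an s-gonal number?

1

s = 4: P(4, 24) = 576. ✓
s = 6: P(6, 17) = 561 and P(6, 18) = 630; 576 is not s-gonal.
s = 7: P(7, 15) = 540 and P(7, 16) = 616; 576 is not s-gonal.
s = 8: P(8, 14) = 560 and P(8, 15) = 645; 576 is not s-gonal.
s = 9: P(9, 13) = 559 and P(9, 14) = 651; 576 is not s-gonal.
s = 11: P(11, 11) = 506 and P(11, 12) = 606; 576 is not s-gonal.
s = 12: P(12, 11) = 561 and P(12, 12) = 672; 576 is not s-gonal.
Hits: s ∈ {4} → 1.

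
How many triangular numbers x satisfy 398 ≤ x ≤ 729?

The n-th triangular number is n(n+1)/2.
Smallest index with value ≥ 398: n = 28 (giving 406).
Largest index with value ≤ 729: n = 37 (giving 703).
Indices 28 through 37: 10 terms.

10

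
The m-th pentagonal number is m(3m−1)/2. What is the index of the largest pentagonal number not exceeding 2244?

38

Solve n(3n−1)/2 ≤ 2244 for integer n.
n = 38 gives 2147 ≤ 2244, while n = 39 gives 2262 > 2244; so the answer is index 38.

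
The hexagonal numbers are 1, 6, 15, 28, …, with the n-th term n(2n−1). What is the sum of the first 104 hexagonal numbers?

Σ i(2i−1) = 2Σi² − Σi over i = 1..104.
Σi = 5460 and Σi² = 380380.
2·380380 − 1·5460 = 755300.

755300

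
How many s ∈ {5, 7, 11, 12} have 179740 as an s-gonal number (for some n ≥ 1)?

s = 5: P(5, 346) = 179401 and P(5, 347) = 180440; 179740 is not s-gonal.
s = 7: P(7, 268) = 179158 and P(7, 269) = 180499; 179740 is not s-gonal.
s = 11: P(11, 200) = 179300 and P(11, 201) = 181101; 179740 is not s-gonal.
s = 12: P(12, 190) = 179740. ✓
Hits: s ∈ {12} → 1.

1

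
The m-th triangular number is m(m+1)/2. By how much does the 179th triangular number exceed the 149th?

4935

179·180/2 = 16110 and 149·150/2 = 11175.
Difference: 16110 − 11175 = 4935.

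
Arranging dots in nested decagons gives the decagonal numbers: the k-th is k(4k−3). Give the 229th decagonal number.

209077

229·(4·229 − 3) = 229·913 = 209077.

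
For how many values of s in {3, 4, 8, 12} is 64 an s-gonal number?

s = 3: P(3, 10) = 55 and P(3, 11) = 66; 64 is not s-gonal.
s = 4: P(4, 8) = 64. ✓
s = 8: P(8, 4) = 40 and P(8, 5) = 65; 64 is not s-gonal.
s = 12: P(12, 4) = 64. ✓
Hits: s ∈ {4, 12} → 2.

2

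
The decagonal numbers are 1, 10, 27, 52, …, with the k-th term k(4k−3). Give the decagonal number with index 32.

4000

32·(4·32 − 3) = 32·125 = 4000.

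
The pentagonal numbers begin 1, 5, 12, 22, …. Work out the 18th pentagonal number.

477

The 18th pentagonal number is n(3n−1)/2 with n = 18.
18·(3·18 − 1)/2 = 18·53/2 = 477.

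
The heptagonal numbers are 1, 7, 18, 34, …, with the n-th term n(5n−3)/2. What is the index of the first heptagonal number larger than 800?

Solve n(5n−3)/2 > 800 for integer n.
The largest n with value ≤ 800 is 18 (since 783 ≤ 800 < 874), so the first above is n = 19, value 874.

19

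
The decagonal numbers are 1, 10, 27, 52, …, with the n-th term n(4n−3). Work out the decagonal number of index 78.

78·(4·78 − 3) = 78·309 = 24102.

24102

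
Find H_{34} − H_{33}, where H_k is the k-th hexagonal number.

133

Consecutive hexagonal numbers differ by 4n − 3: here 4·34 − 3 = 133.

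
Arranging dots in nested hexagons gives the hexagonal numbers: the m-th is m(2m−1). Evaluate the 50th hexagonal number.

50·(2·50 − 1) = 50·99 = 4950.

4950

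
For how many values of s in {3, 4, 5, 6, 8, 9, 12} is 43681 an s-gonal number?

2

s = 3: P(3, 295) = 43660 and P(3, 296) = 43956; 43681 is not s-gonal.
s = 4: P(4, 209) = 43681. ✓
s = 5: P(5, 170) = 43265 and P(5, 171) = 43776; 43681 is not s-gonal.
s = 6: P(6, 148) = 43660 and P(6, 149) = 44253; 43681 is not s-gonal.
s = 8: P(8, 121) = 43681. ✓
s = 9: P(9, 112) = 43624 and P(9, 113) = 44409; 43681 is not s-gonal.
s = 12: P(12, 93) = 42873 and P(12, 94) = 43804; 43681 is not s-gonal.
Hits: s ∈ {4, 8} → 2.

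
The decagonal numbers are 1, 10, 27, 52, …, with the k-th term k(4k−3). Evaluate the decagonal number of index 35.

The 35th decagonal number is n(4n−3) with n = 35.
35·(4·35 − 3) = 35·137 = 4795.

4795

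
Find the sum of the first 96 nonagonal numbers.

Σ i(7i−5)/2 = (7Σi² − 5Σi) / 2 over i = 1..96.
Σi = 4656 and Σi² = 299536.
(7·299536 − 5·4656) / 2 = 2073472/2 = 1036736.

1036736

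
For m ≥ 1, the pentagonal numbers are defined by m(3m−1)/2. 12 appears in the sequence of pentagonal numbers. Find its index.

Set n(3n−1)/2 = 12, giving 3n² − n − 24 = 0.
So n = (1 + 17) / 6 = 18/6 = 3.
Check: 3·(3·3 − 1)/2 = 12. ✓

3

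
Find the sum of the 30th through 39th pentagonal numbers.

Σ i(3i−1)/2 = (3Σi² − Σi) / 2 over i = 30..39.
Σi = 780 − 435 = 345 and Σi² = 20540 − 8555 = 11985.
(3·11985 − 1·345) / 2 = 35610/2 = 17805.

17805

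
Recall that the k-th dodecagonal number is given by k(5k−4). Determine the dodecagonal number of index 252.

316512

The 252nd dodecagonal number is n(5n−4) with n = 252.
252·(5·252 − 4) = 252·1256 = 316512.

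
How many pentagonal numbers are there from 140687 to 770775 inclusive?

411

The n-th pentagonal number is n(3n−1)/2.
Smallest index with value ≥ 140687: n = 307 (giving 141220).
Largest index with value ≤ 770775: n = 717 (giving 770775).
Indices 307 through 717: 411 terms.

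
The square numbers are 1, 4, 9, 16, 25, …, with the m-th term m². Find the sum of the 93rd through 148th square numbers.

827764

Σ_{i=93}^{148} i² = 1091574 − 263810 = 827764.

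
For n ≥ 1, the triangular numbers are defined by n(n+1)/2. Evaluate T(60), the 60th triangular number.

1830

The 60th triangular number is n(n+1)/2 with n = 60.
60·61/2 = 3660/2 = 1830.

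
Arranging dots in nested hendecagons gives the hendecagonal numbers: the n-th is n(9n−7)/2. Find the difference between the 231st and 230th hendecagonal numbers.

2071

Consecutive hendecagonal numbers differ by 9n − 8: here 9·231 − 8 = 2071.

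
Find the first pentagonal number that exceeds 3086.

3151

Solve n(3n−1)/2 > 3086 for integer n.
The largest n with value ≤ 3086 is 45 (since 3015 ≤ 3086 < 3151), so the first above is n = 46, value 3151.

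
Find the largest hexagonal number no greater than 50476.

50403

Solve n(2n−1) ≤ 50476 for integer n.
n = 159 gives 50403 ≤ 50476, while n = 160 gives 51040 > 50476; so the answer is 50403.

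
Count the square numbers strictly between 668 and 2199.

21

The n-th square number is n².
Smallest index with value > 668: n = 26 (giving 676).
Largest index with value < 2199: n = 46 (giving 2116).
Indices 26 through 46: 21 terms.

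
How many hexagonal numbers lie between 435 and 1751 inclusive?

15

The n-th hexagonal number is n(2n−1).
Smallest index with value ≥ 435: n = 15 (giving 435).
Largest index with value ≤ 1751: n = 29 (giving 1653).
Indices 15 through 29: 15 terms.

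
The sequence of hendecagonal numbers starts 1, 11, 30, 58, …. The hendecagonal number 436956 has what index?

312

Set n(9n−7)/2 = 436956, giving 9n² − 7n − 873912 = 0.
So n = (7 + 5609) / 18 = 5616/18 = 312.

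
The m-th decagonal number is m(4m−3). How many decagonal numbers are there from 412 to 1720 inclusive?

11

The n-th decagonal number is n(4n−3).
Smallest index with value ≥ 412: n = 11 (giving 451).
Largest index with value ≤ 1720: n = 21 (giving 1701).
Indices 11 through 21: 11 terms.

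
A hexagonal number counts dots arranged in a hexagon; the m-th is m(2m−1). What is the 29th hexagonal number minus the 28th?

Consecutive hexagonal numbers differ by 4n − 3: here 4·29 − 3 = 113.

113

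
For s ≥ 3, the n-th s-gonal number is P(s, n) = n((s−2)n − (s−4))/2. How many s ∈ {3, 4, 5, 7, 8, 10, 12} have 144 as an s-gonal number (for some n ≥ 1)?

s = 3: P(3, 16) = 136 and P(3, 17) = 153; 144 is not s-gonal.
s = 4: P(4, 12) = 144. ✓
s = 5: P(5, 9) = 117 and P(5, 10) = 145; 144 is not s-gonal.
s = 7: P(7, 7) = 112 and P(7, 8) = 148; 144 is not s-gonal.
s = 8: P(8, 7) = 133 and P(8, 8) = 176; 144 is not s-gonal.
s = 10: P(10, 6) = 126 and P(10, 7) = 175; 144 is not s-gonal.
s = 12: P(12, 5) = 105 and P(12, 6) = 156; 144 is not s-gonal.
Hits: s ∈ {4} → 1.

1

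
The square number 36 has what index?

We need n² = 36, so n = √36 = 6.
Check: 6² = 36. ✓

6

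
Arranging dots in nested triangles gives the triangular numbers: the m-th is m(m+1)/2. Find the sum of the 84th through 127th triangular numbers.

Σ i(i+1)/2 = (Σi² + Σi) / 2 over i = 84..127.
Σi = 8128 − 3486 = 4642 and Σi² = 690880 − 194054 = 496826.
(1·496826 + 1·4642) / 2 = 501468/2 = 250734.

250734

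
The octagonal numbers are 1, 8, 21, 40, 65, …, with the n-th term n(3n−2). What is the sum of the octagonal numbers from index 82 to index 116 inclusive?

Σ i(3i−2) = 3Σi² − 2Σi over i = 82..116.
Σi = 6786 − 3321 = 3465 and Σi² = 527046 − 180441 = 346605.
3·346605 − 2·3465 = 1032885.

1032885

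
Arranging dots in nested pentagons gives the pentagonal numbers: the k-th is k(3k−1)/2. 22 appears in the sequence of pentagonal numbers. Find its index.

4

Set n(3n−1)/2 = 22, giving 3n² − n − 44 = 0.
The discriminant is 1 + 24·22 = 529, and √529 = 23.
So n = (1 + 23) / 6 = 24/6 = 4.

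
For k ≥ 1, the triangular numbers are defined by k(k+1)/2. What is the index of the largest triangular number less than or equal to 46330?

303

Solve n(n+1)/2 ≤ 46330 for integer n.
n = 303 gives 46056 ≤ 46330, while n = 304 gives 46360 > 46330; so the answer is index 303.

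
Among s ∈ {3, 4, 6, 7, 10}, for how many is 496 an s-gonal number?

s = 3: P(3, 31) = 496. ✓
s = 4: P(4, 22) = 484 and P(4, 23) = 529; 496 is not s-gonal.
s = 6: P(6, 16) = 496. ✓
s = 7: P(7, 14) = 469 and P(7, 15) = 540; 496 is not s-gonal.
s = 10: P(10, 11) = 451 and P(10, 12) = 540; 496 is not s-gonal.
Hits: s ∈ {3, 6} → 2.

2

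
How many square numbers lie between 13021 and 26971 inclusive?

50

The n-th square number is n².
Smallest index with value ≥ 13021: n = 115 (giving 13225).
Largest index with value ≤ 26971: n = 164 (giving 26896).
Indices 115 through 164: 50 terms.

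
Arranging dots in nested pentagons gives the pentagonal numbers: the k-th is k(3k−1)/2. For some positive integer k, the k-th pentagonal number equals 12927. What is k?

Set n(3n−1)/2 = 12927, giving 3n² − n − 25854 = 0.
The discriminant is 1 + 24·12927 = 310249, and √310249 = 557.
So n = (1 + 557) / 6 = 558/6 = 93.

93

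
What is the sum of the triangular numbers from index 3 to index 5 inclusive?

Σ i(i+1)/2 = (Σi² + Σi) / 2 over i = 3..5.
Σi = 15 − 3 = 12 and Σi² = 55 − 5 = 50.
(1·50 + 1·12) / 2 = 62/2 = 31.

31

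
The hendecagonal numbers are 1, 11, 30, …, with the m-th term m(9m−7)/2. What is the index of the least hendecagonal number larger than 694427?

Solve n(9n−7)/2 > 694427 for integer n.
The largest n with value ≤ 694427 is 393 (since 693645 ≤ 694427 < 697183), so the first above is n = 394, value 697183.

394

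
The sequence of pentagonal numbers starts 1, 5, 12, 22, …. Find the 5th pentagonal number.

35

5·(3·5 − 1)/2 = 5·14/2 = 5·7 = 35.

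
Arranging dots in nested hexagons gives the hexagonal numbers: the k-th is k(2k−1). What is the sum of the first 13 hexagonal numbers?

1547

Σ i(2i−1) = 2Σi² − Σi over i = 1..13.
Σi = 91 and Σi² = 819.
2·819 − 1·91 = 1547.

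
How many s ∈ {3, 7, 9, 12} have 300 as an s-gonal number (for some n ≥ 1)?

1

s = 3: P(3, 24) = 300. ✓
s = 7: P(7, 11) = 286 and P(7, 12) = 342; 300 is not s-gonal.
s = 9: P(9, 9) = 261 and P(9, 10) = 325; 300 is not s-gonal.
s = 12: P(12, 8) = 288 and P(12, 9) = 369; 300 is not s-gonal.
Hits: s ∈ {3} → 1.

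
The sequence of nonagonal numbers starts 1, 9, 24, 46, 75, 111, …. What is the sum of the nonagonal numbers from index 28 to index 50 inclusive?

123740

Σ i(7i−5)/2 = (7Σi² − 5Σi) / 2 over i = 28..50.
Σi = 1275 − 378 = 897 and Σi² = 42925 − 6930 = 35995.
(7·35995 − 5·897) / 2 = 247480/2 = 123740.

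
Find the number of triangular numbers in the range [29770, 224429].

The n-th triangular number is n(n+1)/2.
Smallest index with value ≥ 29770: n = 244 (giving 29890).
Largest index with value ≤ 224429: n = 669 (giving 224115).
Indices 244 through 669: 426 terms.

426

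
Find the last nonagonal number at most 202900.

Solve n(7n−5)/2 ≤ 202900 for integer n.
n = 241 gives 202681 ≤ 202900, while n = 242 gives 204369 > 202900; so the answer is 202681.

202681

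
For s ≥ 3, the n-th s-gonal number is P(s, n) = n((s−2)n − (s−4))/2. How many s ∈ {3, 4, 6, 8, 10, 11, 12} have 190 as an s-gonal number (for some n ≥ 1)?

s = 3: P(3, 19) = 190. ✓
s = 4: P(4, 13) = 169 and P(4, 14) = 196; 190 is not s-gonal.
s = 6: P(6, 10) = 190. ✓
s = 8: P(8, 8) = 176 and P(8, 9) = 225; 190 is not s-gonal.
s = 10: P(10, 7) = 175 and P(10, 8) = 232; 190 is not s-gonal.
s = 11: P(11, 6) = 141 and P(11, 7) = 196; 190 is not s-gonal.
s = 12: P(12, 6) = 156 and P(12, 7) = 217; 190 is not s-gonal.
Hits: s ∈ {3, 6} → 2.

2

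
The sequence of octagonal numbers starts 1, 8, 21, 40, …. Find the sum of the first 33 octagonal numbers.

Σ i(3i−2) = 3Σi² − 2Σi over i = 1..33.
Σi = 561 and Σi² = 12529.
3·12529 − 2·561 = 36465.

36465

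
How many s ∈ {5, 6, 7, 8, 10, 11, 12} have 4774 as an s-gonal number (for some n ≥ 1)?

1

s = 5: P(5, 56) = 4676 and P(5, 57) = 4845; 4774 is not s-gonal.
s = 6: P(6, 49) = 4753 and P(6, 50) = 4950; 4774 is not s-gonal.
s = 7: P(7, 44) = 4774. ✓
s = 8: P(8, 40) = 4720 and P(8, 41) = 4961; 4774 is not s-gonal.
s = 10: P(10, 34) = 4522 and P(10, 35) = 4795; 4774 is not s-gonal.
s = 11: P(11, 32) = 4496 and P(11, 33) = 4785; 4774 is not s-gonal.
s = 12: P(12, 31) = 4681 and P(12, 32) = 4992; 4774 is not s-gonal.
Hits: s ∈ {7} → 1.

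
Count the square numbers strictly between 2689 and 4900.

The n-th square number is n².
Smallest index with value > 2689: n = 52 (giving 2704).
Largest index with value < 4900: n = 69 (giving 4761).
Indices 52 through 69: 18 terms.

18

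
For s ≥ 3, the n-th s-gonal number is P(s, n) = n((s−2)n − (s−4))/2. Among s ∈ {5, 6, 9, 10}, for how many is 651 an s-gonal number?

s = 5: P(5, 21) = 651. ✓
s = 6: P(6, 18) = 630 and P(6, 19) = 703; 651 is not s-gonal.
s = 9: P(9, 14) = 651. ✓
s = 10: P(10, 13) = 637 and P(10, 14) = 742; 651 is not s-gonal.
Hits: s ∈ {5, 9} → 2.

2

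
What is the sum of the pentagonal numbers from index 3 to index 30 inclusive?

13944

Σ i(3i−1)/2 = (3Σi² − Σi) / 2 over i = 3..30.
Σi = 465 − 3 = 462 and Σi² = 9455 − 5 = 9450.
(3·9450 − 1·462) / 2 = 27888/2 = 13944.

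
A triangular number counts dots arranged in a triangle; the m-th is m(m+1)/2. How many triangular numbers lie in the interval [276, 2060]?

41

The n-th triangular number is n(n+1)/2.
Smallest index with value ≥ 276: n = 23 (giving 276).
Largest index with value ≤ 2060: n = 63 (giving 2016).
Indices 23 through 63: 41 terms.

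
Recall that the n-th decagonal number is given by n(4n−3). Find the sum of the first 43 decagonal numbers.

Σ i(4i−3) = 4Σi² − 3Σi over i = 1..43.
Σi = 946 and Σi² = 27434.
4·27434 − 3·946 = 106898.

106898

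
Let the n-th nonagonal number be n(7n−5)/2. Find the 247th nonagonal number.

212914

The 247th nonagonal number is n(7n−5)/2 with n = 247.
247·(7·247 − 5)/2 = 247·1724/2 = 247·862 = 212914.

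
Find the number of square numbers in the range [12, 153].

The n-th square number is n².
Smallest index with value ≥ 12: n = 4 (giving 16).
Largest index with value ≤ 153: n = 12 (giving 144).
Indices 4 through 12: 9 terms.

9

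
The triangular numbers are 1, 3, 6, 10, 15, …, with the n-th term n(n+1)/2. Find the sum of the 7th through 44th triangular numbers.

Σ i(i+1)/2 = (Σi² + Σi) / 2 over i = 7..44.
Σi = 990 − 21 = 969 and Σi² = 29370 − 91 = 29279.
(1·29279 + 1·969) / 2 = 30248/2 = 15124.

15124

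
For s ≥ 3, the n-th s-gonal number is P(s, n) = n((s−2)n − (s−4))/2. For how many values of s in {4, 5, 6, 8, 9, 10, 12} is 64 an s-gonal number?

2

s = 4: P(4, 8) = 64. ✓
s = 5: P(5, 6) = 51 and P(5, 7) = 70; 64 is not s-gonal.
s = 6: P(6, 5) = 45 and P(6, 6) = 66; 64 is not s-gonal.
s = 8: P(8, 4) = 40 and P(8, 5) = 65; 64 is not s-gonal.
s = 9: P(9, 4) = 46 and P(9, 5) = 75; 64 is not s-gonal.
s = 10: P(10, 4) = 52 and P(10, 5) = 85; 64 is not s-gonal.
s = 12: P(12, 4) = 64. ✓
Hits: s ∈ {4, 12} → 2.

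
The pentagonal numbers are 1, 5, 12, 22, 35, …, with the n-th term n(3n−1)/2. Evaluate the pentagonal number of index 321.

The 321st pentagonal number is n(3n−1)/2 with n = 321.
321·(3·321 − 1)/2 = 321·962/2 = 321·481 = 154401.

154401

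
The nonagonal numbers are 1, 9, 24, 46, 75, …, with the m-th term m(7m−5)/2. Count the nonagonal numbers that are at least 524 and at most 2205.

13

The n-th nonagonal number is n(7n−5)/2.
Smallest index with value ≥ 524: n = 13 (giving 559).
Largest index with value ≤ 2205: n = 25 (giving 2125).
Indices 13 through 25: 13 terms.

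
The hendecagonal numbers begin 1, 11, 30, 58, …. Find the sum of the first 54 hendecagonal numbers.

Σ i(9i−7)/2 = (9Σi² − 7Σi) / 2 over i = 1..54.
Σi = 1485 and Σi² = 53955.
(9·53955 − 7·1485) / 2 = 475200/2 = 237600.

237600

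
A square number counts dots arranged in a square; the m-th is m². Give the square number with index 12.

144

12² = 144.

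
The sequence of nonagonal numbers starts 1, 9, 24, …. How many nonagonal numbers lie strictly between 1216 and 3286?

The n-th nonagonal number is n(7n−5)/2.
Smallest index with value > 1216: n = 20 (giving 1350).
Largest index with value < 3286: n = 30 (giving 3075).
Indices 20 through 30: 11 terms.

11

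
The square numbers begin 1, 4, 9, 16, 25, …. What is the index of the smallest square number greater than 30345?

Solve n² > 30345 for integer n.
The largest n with value ≤ 30345 is 174 (since 30276 ≤ 30345 < 30625), so the first above is n = 175, value 30625.

175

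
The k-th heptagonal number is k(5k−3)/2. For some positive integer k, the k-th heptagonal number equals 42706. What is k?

Set n(5n−3)/2 = 42706, giving 5n² − 3n − 85412 = 0.
So n = (3 + 1307) / 10 = 1310/10 = 131.

131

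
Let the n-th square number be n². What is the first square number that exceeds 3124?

3136

Solve n² > 3124 for integer n.
The largest n with value ≤ 3124 is 55 (since 3025 ≤ 3124 < 3136), so the first above is n = 56, value 3136.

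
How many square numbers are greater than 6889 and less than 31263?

The n-th square number is n².
Smallest index with value > 6889: n = 84 (giving 7056).
Largest index with value < 31263: n = 176 (giving 30976).
Indices 84 through 176: 93 terms.

93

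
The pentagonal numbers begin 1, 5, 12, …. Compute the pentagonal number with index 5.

The 5th pentagonal number is n(3n−1)/2 with n = 5.
5·(3·5 − 1)/2 = 5·14/2 = 5·7 = 35.

35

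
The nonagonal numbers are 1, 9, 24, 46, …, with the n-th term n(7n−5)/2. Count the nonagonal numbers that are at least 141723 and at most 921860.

The n-th nonagonal number is n(7n−5)/2.
Smallest index with value ≥ 141723: n = 202 (giving 142309).
Largest index with value ≤ 921860: n = 513 (giving 919809).
Indices 202 through 513: 312 terms.

312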